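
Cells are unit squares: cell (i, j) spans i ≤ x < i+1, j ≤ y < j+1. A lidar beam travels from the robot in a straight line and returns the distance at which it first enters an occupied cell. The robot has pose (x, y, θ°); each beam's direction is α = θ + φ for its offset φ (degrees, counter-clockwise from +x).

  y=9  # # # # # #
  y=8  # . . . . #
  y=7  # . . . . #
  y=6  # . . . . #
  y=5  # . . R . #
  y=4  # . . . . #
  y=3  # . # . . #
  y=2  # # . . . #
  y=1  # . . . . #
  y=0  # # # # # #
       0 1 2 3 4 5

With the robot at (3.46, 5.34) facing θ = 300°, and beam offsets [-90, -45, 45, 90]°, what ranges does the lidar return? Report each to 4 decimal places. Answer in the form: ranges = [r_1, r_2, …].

beam 1: φ=-90°, α=210°
  dir = (cos 210°, sin 210°) = (-0.8660, -0.5000); from cell (3,5)
  next x-line at t=0.5312, next y-line at t=0.6800; Δt_x=1.1547, Δt_y=2.0000
    x: enter (2,5) at t=0.5312
    y: enter (2,4) at t=0.6800
    x: enter (1,4) at t=1.6859
    y: enter (1,3) at t=2.6800
    x: enter (0,3) at t=2.8406 ← occupied
  → r_1 = 2.8406
beam 2: φ=-45°, α=255°
  dir = (cos 255°, sin 255°) = (-0.2588, -0.9659); from cell (3,5)
  next x-line at t=1.7773, next y-line at t=0.3520; Δt_x=3.8637, Δt_y=1.0353
    y: enter (3,4) at t=0.3520
    y: enter (3,3) at t=1.3873
    x: enter (2,3) at t=1.7773 ← occupied
  → r_2 = 1.7773
beam 3: φ=45°, α=345°
  dir = (cos 345°, sin 345°) = (0.9659, -0.2588); from cell (3,5)
  next x-line at t=0.5590, next y-line at t=1.3137; Δt_x=1.0353, Δt_y=3.8637
    x: enter (4,5) at t=0.5590
    y: enter (4,4) at t=1.3137
    x: enter (5,4) at t=1.5943 ← occupied
  → r_3 = 1.5943
beam 4: φ=90°, α=30°
  dir = (cos 30°, sin 30°) = (0.8660, 0.5000); from cell (3,5)
  next x-line at t=0.6235, next y-line at t=1.3200; Δt_x=1.1547, Δt_y=2.0000
    x: enter (4,5) at t=0.6235
    y: enter (4,6) at t=1.3200
    x: enter (5,6) at t=1.7782 ← occupied
  → r_4 = 1.7782

ranges = [2.8406, 1.7773, 1.5943, 1.7782]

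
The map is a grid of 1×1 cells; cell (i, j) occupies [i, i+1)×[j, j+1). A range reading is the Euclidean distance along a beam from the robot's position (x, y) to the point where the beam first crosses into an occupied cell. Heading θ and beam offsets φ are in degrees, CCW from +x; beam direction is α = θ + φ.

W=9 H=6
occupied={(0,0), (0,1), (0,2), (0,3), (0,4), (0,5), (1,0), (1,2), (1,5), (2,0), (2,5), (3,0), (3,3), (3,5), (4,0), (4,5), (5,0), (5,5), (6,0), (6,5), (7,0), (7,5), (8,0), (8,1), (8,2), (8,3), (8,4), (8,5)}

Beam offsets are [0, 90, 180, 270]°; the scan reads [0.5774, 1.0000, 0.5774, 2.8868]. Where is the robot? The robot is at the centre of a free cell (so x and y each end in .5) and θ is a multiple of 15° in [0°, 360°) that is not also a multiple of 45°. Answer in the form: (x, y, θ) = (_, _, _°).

(x, y, θ) = (3.5, 4.5, 300°)

The pose lattice has 26·16 = 416 candidates. Test each by forward raycasting.
  (6.5, 1.5, 345°): beam 1 = 1.5529 ≠ 0.5774 ✗
  (2.5, 3.5, 150°): beam 1 = 1.7321 ≠ 0.5774 ✗
  (2.5, 2.5, 60°): beam 1 = 1.0000 ≠ 0.5774 ✗
  …
  (3.5, 4.5, 300°): r_1=0.5774, r_2=1.0000, r_3=0.5774, r_4=2.8868 — all match ✓
No second candidate reproduces the full scan.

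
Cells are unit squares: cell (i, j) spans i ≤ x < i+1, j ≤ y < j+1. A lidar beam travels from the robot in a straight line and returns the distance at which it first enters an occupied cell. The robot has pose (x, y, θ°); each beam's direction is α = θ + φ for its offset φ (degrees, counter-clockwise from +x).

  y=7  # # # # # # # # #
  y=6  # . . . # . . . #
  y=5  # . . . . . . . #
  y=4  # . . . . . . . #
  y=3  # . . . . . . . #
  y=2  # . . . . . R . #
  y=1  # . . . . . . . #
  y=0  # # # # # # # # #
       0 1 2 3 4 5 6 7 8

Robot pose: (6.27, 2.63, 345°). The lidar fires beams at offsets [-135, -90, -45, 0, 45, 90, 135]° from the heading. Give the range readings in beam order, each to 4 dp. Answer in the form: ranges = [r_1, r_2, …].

ranges = [3.2600, 1.6875, 1.8822, 1.7910, 1.9976, 4.5242, 3.8913]

beam 1: φ=-135°, α=210°
  d=(-0.8660,-0.5000)  start (6,2)  tX=0.3118 tY=1.2600  stride 1/|dx|=1.1547 1/|dy|=2.0000
    cross x-line → (5,2), t=0.3118
    cross y-line → (5,1), t=1.2600
    cross x-line → (4,1), t=1.4665
    cross x-line → (3,1), t=2.6212
    cross y-line → (3,0), t=3.2600 (wall)
  → r_1 = 3.2600
beam 2: φ=-90°, α=255°
  d=(-0.2588,-0.9659)  start (6,2)  tX=1.0432 tY=0.6522  stride 1/|dx|=3.8637 1/|dy|=1.0353
    cross y-line → (6,1), t=0.6522
    cross x-line → (5,1), t=1.0432
    cross y-line → (5,0), t=1.6875 (wall)
  → r_2 = 1.6875
beam 3: φ=-45°, α=300°
  d=(0.5000,-0.8660)  start (6,2)  tX=1.4600 tY=0.7275  stride 1/|dx|=2.0000 1/|dy|=1.1547
    cross y-line → (6,1), t=0.7275
    cross x-line → (7,1), t=1.4600
    cross y-line → (7,0), t=1.8822 (wall)
  → r_3 = 1.8822
beam 4: φ=0°, α=345°
  d=(0.9659,-0.2588)  start (6,2)  tX=0.7558 tY=2.4341  stride 1/|dx|=1.0353 1/|dy|=3.8637
    cross x-line → (7,2), t=0.7558
    cross x-line → (8,2), t=1.7910 (wall)
  → r_4 = 1.7910
beam 5: φ=45°, α=30°
  d=(0.8660,0.5000)  start (6,2)  tX=0.8429 tY=0.7400  stride 1/|dx|=1.1547 1/|dy|=2.0000
    cross y-line → (6,3), t=0.7400
    cross x-line → (7,3), t=0.8429
    cross x-line → (8,3), t=1.9976 (wall)
  → r_5 = 1.9976
beam 6: φ=90°, α=75°
  d=(0.2588,0.9659)  start (6,2)  tX=2.8205 tY=0.3831  stride 1/|dx|=3.8637 1/|dy|=1.0353
    cross y-line → (6,3), t=0.3831
    cross y-line → (6,4), t=1.4183
    cross y-line → (6,5), t=2.4536
    cross x-line → (7,5), t=2.8205
    cross y-line → (7,6), t=3.4889
    cross y-line → (7,7), t=4.5242 (wall)
  → r_6 = 4.5242
beam 7: φ=135°, α=120°
  d=(-0.5000,0.8660)  start (6,2)  tX=0.5400 tY=0.4272  stride 1/|dx|=2.0000 1/|dy|=1.1547
    cross y-line → (6,3), t=0.4272
    cross x-line → (5,3), t=0.5400
    cross y-line → (5,4), t=1.5819
    cross x-line → (4,4), t=2.5400
    cross y-line → (4,5), t=2.7366
    cross y-line → (4,6), t=3.8913 (wall)
  → r_7 = 3.8913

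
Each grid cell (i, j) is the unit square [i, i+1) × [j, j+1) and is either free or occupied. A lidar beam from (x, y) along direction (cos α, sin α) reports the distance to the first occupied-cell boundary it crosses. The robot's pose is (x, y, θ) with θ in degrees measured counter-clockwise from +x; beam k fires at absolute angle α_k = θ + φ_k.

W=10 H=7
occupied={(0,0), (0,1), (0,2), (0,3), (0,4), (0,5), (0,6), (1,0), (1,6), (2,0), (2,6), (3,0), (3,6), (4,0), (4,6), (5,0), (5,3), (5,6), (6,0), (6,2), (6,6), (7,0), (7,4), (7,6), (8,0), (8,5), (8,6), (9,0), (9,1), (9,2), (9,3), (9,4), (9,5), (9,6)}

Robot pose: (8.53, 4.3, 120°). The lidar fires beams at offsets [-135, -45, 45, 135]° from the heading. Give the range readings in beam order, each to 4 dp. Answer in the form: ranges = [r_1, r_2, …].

beam 1: φ=-135°, α=345°
  cosα=0.9659 sinα=-0.2588 | (8,4) | tMaxX 0.4866 tMaxY 1.1591 | tΔX 1.0353 tΔY 3.8637
    t=0.4866 [x] (9,4) — stop
  → r_1 = 0.4866
beam 2: φ=-45°, α=75°
  cosα=0.2588 sinα=0.9659 | (8,4) | tMaxX 1.8159 tMaxY 0.7247 | tΔX 3.8637 tΔY 1.0353
    t=0.7247 [y] (8,5) — stop
  → r_2 = 0.7247
beam 3: φ=45°, α=165°
  cosα=-0.9659 sinα=0.2588 | (8,4) | tMaxX 0.5487 tMaxY 2.7046 | tΔX 1.0353 tΔY 3.8637
    t=0.5487 [x] (7,4) — stop
  → r_3 = 0.5487
beam 4: φ=135°, α=255°
  cosα=-0.2588 sinα=-0.9659 | (8,4) | tMaxX 2.0478 tMaxY 0.3106 | tΔX 3.8637 tΔY 1.0353
    t=0.3106 [y] (8,3)
    t=1.3459 [y] (8,2)
    t=2.0478 [x] (7,2)
    t=2.3811 [y] (7,1)
    t=3.4164 [y] (7,0) — stop
  → r_4 = 3.4164

ranges = [0.4866, 0.7247, 0.5487, 3.4164]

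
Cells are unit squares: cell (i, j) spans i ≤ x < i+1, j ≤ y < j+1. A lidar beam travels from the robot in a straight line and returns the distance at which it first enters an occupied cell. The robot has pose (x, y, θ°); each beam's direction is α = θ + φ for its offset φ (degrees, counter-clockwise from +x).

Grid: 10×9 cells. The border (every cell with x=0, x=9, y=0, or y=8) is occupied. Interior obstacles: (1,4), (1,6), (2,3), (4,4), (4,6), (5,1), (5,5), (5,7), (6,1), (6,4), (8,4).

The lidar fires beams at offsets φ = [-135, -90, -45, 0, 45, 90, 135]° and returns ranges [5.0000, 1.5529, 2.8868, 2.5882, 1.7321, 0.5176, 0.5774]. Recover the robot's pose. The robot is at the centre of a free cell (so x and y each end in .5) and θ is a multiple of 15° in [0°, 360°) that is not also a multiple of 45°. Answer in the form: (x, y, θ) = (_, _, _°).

(x, y, θ) = (6.5, 3.5, 345°)

The pose lattice has 45·16 = 720 candidates. Test each by forward raycasting.
  (3.5, 5.5, 285°): beam 1 = 1.7321 ≠ 5.0000 ✗
  (3.5, 2.5, 165°): beam 1 = 3.0000 ≠ 5.0000 ✗
  (3.5, 3.5, 60°): beam 1 = 2.5882 ≠ 5.0000 ✗
  (7.5, 7.5, 150°): beam 1 = 1.5529 ≠ 5.0000 ✗
  …
  (6.5, 3.5, 345°): r_1=5.0000, r_2=1.5529, r_3=2.8868, r_4=2.5882, r_5=1.7321, r_6=0.5176, r_7=0.5774 — all match ✓
No second candidate reproduces the full scan.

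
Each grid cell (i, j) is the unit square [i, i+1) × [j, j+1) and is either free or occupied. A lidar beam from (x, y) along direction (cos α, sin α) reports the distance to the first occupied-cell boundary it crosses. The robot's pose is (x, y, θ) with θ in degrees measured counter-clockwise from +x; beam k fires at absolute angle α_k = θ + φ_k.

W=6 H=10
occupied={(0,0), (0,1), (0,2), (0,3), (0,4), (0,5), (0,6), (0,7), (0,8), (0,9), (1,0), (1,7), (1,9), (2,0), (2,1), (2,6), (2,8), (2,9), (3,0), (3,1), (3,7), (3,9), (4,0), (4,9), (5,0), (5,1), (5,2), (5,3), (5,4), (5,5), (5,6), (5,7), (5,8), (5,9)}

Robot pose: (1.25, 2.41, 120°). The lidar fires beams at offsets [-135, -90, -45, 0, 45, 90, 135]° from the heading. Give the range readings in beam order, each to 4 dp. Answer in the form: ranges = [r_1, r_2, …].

beam 1: φ=-135°, α=345°
  direction (0.9659, -0.2588); cell (1,2); t to first gridline: x 0.7765, y 1.5841 (then +1.0353 / +3.8637)
    (2,2) via x @ 0.7765
    (2,1) via y @ 1.5841  # hit
  → r_1 = 1.5841
beam 2: φ=-90°, α=30°
  direction (0.8660, 0.5000); cell (1,2); t to first gridline: x 0.8660, y 1.1800 (then +1.1547 / +2.0000)
    (2,2) via x @ 0.8660
    (2,3) via y @ 1.1800
    (3,3) via x @ 2.0207
    (4,3) via x @ 3.1754
    (4,4) via y @ 3.1800
    (5,4) via x @ 4.3301  # hit
  → r_2 = 4.3301
beam 3: φ=-45°, α=75°
  direction (0.2588, 0.9659); cell (1,2); t to first gridline: x 2.8978, y 0.6108 (then +3.8637 / +1.0353)
    (1,3) via y @ 0.6108
    (1,4) via y @ 1.6461
    (1,5) via y @ 2.6814
    (2,5) via x @ 2.8978
    (2,6) via y @ 3.7166  # hit
  → r_3 = 3.7166
beam 4: φ=0°, α=120°
  direction (-0.5000, 0.8660); cell (1,2); t to first gridline: x 0.5000, y 0.6813 (then +2.0000 / +1.1547)
    (0,2) via x @ 0.5000  # hit
  → r_4 = 0.5000
beam 5: φ=45°, α=165°
  direction (-0.9659, 0.2588); cell (1,2); t to first gridline: x 0.2588, y 2.2796 (then +1.0353 / +3.8637)
    (0,2) via x @ 0.2588  # hit
  → r_5 = 0.2588
beam 6: φ=90°, α=210°
  direction (-0.8660, -0.5000); cell (1,2); t to first gridline: x 0.2887, y 0.8200 (then +1.1547 / +2.0000)
    (0,2) via x @ 0.2887  # hit
  → r_6 = 0.2887
beam 7: φ=135°, α=255°
  direction (-0.2588, -0.9659); cell (1,2); t to first gridline: x 0.9659, y 0.4245 (then +3.8637 / +1.0353)
    (1,1) via y @ 0.4245
    (0,1) via x @ 0.9659  # hit
  → r_7 = 0.9659

ranges = [1.5841, 4.3301, 3.7166, 0.5000, 0.2588, 0.2887, 0.9659]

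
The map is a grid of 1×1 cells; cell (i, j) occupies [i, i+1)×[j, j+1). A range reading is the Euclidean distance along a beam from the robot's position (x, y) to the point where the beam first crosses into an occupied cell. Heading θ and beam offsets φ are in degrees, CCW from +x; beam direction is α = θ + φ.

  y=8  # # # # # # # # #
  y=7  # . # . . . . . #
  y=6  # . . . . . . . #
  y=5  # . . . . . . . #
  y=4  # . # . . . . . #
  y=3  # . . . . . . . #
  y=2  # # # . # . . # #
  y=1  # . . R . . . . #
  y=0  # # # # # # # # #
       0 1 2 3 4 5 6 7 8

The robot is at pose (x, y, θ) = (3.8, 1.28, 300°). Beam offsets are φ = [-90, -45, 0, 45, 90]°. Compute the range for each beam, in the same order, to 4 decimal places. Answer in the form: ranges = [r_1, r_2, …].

beam 1: φ=-90°, α=210°
  d=(-0.8660,-0.5000)  start (3,1)  tX=0.9238 tY=0.5600  stride 1/|dx|=1.1547 1/|dy|=2.0000
    cross y-line → (3,0), t=0.5600 (wall)
  → r_1 = 0.5600
beam 2: φ=-45°, α=255°
  d=(-0.2588,-0.9659)  start (3,1)  tX=3.0910 tY=0.2899  stride 1/|dx|=3.8637 1/|dy|=1.0353
    cross y-line → (3,0), t=0.2899 (wall)
  → r_2 = 0.2899
beam 3: φ=0°, α=300°
  d=(0.5000,-0.8660)  start (3,1)  tX=0.4000 tY=0.3233  stride 1/|dx|=2.0000 1/|dy|=1.1547
    cross y-line → (3,0), t=0.3233 (wall)
  → r_3 = 0.3233
beam 4: φ=45°, α=345°
  d=(0.9659,-0.2588)  start (3,1)  tX=0.2071 tY=1.0818  stride 1/|dx|=1.0353 1/|dy|=3.8637
    cross x-line → (4,1), t=0.2071
    cross y-line → (4,0), t=1.0818 (wall)
  → r_4 = 1.0818
beam 5: φ=90°, α=30°
  d=(0.8660,0.5000)  start (3,1)  tX=0.2309 tY=1.4400  stride 1/|dx|=1.1547 1/|dy|=2.0000
    cross x-line → (4,1), t=0.2309
    cross x-line → (5,1), t=1.3856
    cross y-line → (5,2), t=1.4400
    cross x-line → (6,2), t=2.5403
    cross y-line → (6,3), t=3.4400
    cross x-line → (7,3), t=3.6950
    cross x-line → (8,3), t=4.8497 (wall)
  → r_5 = 4.8497

ranges = [0.5600, 0.2899, 0.3233, 1.0818, 4.8497]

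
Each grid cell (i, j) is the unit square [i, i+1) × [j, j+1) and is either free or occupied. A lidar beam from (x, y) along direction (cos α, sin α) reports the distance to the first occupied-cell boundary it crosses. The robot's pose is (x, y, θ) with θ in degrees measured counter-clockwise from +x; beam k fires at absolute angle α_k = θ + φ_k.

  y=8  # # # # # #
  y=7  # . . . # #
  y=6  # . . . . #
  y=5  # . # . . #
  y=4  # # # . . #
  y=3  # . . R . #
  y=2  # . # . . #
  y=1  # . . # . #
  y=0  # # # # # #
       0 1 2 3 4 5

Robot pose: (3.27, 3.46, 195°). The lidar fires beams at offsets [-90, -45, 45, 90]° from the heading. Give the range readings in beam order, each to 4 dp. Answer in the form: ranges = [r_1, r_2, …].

ranges = [1.0432, 1.0800, 0.5400, 1.5115]

beam 1: φ=-90°, α=105°
  cosα=-0.2588 sinα=0.9659 | (3,3) | tMaxX 1.0432 tMaxY 0.5590 | tΔX 3.8637 tΔY 1.0353
    t=0.5590 [y] (3,4)
    t=1.0432 [x] (2,4) — stop
  → r_1 = 1.0432
beam 2: φ=-45°, α=150°
  cosα=-0.8660 sinα=0.5000 | (3,3) | tMaxX 0.3118 tMaxY 1.0800 | tΔX 1.1547 tΔY 2.0000
    t=0.3118 [x] (2,3)
    t=1.0800 [y] (2,4) — stop
  → r_2 = 1.0800
beam 3: φ=45°, α=240°
  cosα=-0.5000 sinα=-0.8660 | (3,3) | tMaxX 0.5400 tMaxY 0.5312 | tΔX 2.0000 tΔY 1.1547
    t=0.5312 [y] (3,2)
    t=0.5400 [x] (2,2) — stop
  → r_3 = 0.5400
beam 4: φ=90°, α=285°
  cosα=0.2588 sinα=-0.9659 | (3,3) | tMaxX 2.8205 tMaxY 0.4762 | tΔX 3.8637 tΔY 1.0353
    t=0.4762 [y] (3,2)
    t=1.5115 [y] (3,1) — stop
  → r_4 = 1.5115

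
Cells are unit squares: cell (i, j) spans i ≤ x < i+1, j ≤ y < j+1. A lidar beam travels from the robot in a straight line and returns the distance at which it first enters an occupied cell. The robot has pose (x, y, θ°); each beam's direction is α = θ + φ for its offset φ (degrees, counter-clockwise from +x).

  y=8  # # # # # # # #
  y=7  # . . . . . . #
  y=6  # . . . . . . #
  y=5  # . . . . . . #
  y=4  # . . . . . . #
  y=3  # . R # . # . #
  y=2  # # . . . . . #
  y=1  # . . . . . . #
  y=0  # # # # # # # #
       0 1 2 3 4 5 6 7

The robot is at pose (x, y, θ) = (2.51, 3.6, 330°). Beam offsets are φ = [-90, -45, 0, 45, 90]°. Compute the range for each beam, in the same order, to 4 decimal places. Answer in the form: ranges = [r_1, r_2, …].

beam 1: φ=-90°, α=240°
  d=(-0.5000,-0.8660)  start (2,3)  tX=1.0200 tY=0.6928  stride 1/|dx|=2.0000 1/|dy|=1.1547
    cross y-line → (2,2), t=0.6928
    cross x-line → (1,2), t=1.0200 (wall)
  → r_1 = 1.0200
beam 2: φ=-45°, α=285°
  d=(0.2588,-0.9659)  start (2,3)  tX=1.8932 tY=0.6212  stride 1/|dx|=3.8637 1/|dy|=1.0353
    cross y-line → (2,2), t=0.6212
    cross y-line → (2,1), t=1.6564
    cross x-line → (3,1), t=1.8932
    cross y-line → (3,0), t=2.6917 (wall)
  → r_2 = 2.6917
beam 3: φ=0°, α=330°
  d=(0.8660,-0.5000)  start (2,3)  tX=0.5658 tY=1.2000  stride 1/|dx|=1.1547 1/|dy|=2.0000
    cross x-line → (3,3), t=0.5658 (wall)
  → r_3 = 0.5658
beam 4: φ=45°, α=15°
  d=(0.9659,0.2588)  start (2,3)  tX=0.5073 tY=1.5455  stride 1/|dx|=1.0353 1/|dy|=3.8637
    cross x-line → (3,3), t=0.5073 (wall)
  → r_4 = 0.5073
beam 5: φ=90°, α=60°
  d=(0.5000,0.8660)  start (2,3)  tX=0.9800 tY=0.4619  stride 1/|dx|=2.0000 1/|dy|=1.1547
    cross y-line → (2,4), t=0.4619
    cross x-line → (3,4), t=0.9800
    cross y-line → (3,5), t=1.6166
    cross y-line → (3,6), t=2.7713
    cross x-line → (4,6), t=2.9800
    cross y-line → (4,7), t=3.9260
    cross x-line → (5,7), t=4.9800
    cross y-line → (5,8), t=5.0807 (wall)
  → r_5 = 5.0807

ranges = [1.0200, 2.6917, 0.5658, 0.5073, 5.0807]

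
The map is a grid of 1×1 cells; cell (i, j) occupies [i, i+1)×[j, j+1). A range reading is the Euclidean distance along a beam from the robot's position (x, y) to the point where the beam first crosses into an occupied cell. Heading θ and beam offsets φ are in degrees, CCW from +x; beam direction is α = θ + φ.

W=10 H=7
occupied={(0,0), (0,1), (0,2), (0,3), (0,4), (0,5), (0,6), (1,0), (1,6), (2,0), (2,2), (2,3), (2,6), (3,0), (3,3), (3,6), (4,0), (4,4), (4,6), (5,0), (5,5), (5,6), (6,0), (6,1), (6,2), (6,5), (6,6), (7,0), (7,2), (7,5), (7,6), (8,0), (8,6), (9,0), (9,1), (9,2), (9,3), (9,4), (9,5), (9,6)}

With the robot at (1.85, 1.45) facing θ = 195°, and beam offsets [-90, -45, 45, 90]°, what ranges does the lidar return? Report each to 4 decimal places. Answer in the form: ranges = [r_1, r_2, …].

ranges = [3.2841, 0.9815, 0.5196, 0.4659]

beam 1: φ=-90°, α=105°
  d=(-0.2588,0.9659)  start (1,1)  tX=3.2841 tY=0.5694  stride 1/|dx|=3.8637 1/|dy|=1.0353
    cross y-line → (1,2), t=0.5694
    cross y-line → (1,3), t=1.6047
    cross y-line → (1,4), t=2.6400
    cross x-line → (0,4), t=3.2841 (wall)
  → r_1 = 3.2841
beam 2: φ=-45°, α=150°
  d=(-0.8660,0.5000)  start (1,1)  tX=0.9815 tY=1.1000  stride 1/|dx|=1.1547 1/|dy|=2.0000
    cross x-line → (0,1), t=0.9815 (wall)
  → r_2 = 0.9815
beam 3: φ=45°, α=240°
  d=(-0.5000,-0.8660)  start (1,1)  tX=1.7000 tY=0.5196  stride 1/|dx|=2.0000 1/|dy|=1.1547
    cross y-line → (1,0), t=0.5196 (wall)
  → r_3 = 0.5196
beam 4: φ=90°, α=285°
  d=(0.2588,-0.9659)  start (1,1)  tX=0.5796 tY=0.4659  stride 1/|dx|=3.8637 1/|dy|=1.0353
    cross y-line → (1,0), t=0.4659 (wall)
  → r_4 = 0.4659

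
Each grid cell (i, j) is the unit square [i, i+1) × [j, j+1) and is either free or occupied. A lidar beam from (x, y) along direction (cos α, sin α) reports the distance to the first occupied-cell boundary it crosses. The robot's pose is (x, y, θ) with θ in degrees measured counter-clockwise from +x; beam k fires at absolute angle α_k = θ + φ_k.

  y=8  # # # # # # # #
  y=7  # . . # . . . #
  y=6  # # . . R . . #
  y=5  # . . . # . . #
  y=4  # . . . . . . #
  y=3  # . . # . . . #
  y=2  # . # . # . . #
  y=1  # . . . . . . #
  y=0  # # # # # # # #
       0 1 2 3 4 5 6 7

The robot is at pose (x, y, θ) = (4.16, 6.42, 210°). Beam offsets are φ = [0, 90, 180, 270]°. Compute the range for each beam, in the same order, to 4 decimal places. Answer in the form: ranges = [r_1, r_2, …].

beam 1: φ=0°, α=210°
  d=(-0.8660,-0.5000)  start (4,6)  tX=0.1848 tY=0.8400  stride 1/|dx|=1.1547 1/|dy|=2.0000
    cross x-line → (3,6), t=0.1848
    cross y-line → (3,5), t=0.8400
    cross x-line → (2,5), t=1.3395
    cross x-line → (1,5), t=2.4942
    cross y-line → (1,4), t=2.8400
    cross x-line → (0,4), t=3.6489 (wall)
  → r_1 = 3.6489
beam 2: φ=90°, α=300°
  d=(0.5000,-0.8660)  start (4,6)  tX=1.6800 tY=0.4850  stride 1/|dx|=2.0000 1/|dy|=1.1547
    cross y-line → (4,5), t=0.4850 (wall)
  → r_2 = 0.4850
beam 3: φ=180°, α=30°
  d=(0.8660,0.5000)  start (4,6)  tX=0.9699 tY=1.1600  stride 1/|dx|=1.1547 1/|dy|=2.0000
    cross x-line → (5,6), t=0.9699
    cross y-line → (5,7), t=1.1600
    cross x-line → (6,7), t=2.1246
    cross y-line → (6,8), t=3.1600 (wall)
  → r_3 = 3.1600
beam 4: φ=270°, α=120°
  d=(-0.5000,0.8660)  start (4,6)  tX=0.3200 tY=0.6697  stride 1/|dx|=2.0000 1/|dy|=1.1547
    cross x-line → (3,6), t=0.3200
    cross y-line → (3,7), t=0.6697 (wall)
  → r_4 = 0.6697

ranges = [3.6489, 0.4850, 3.1600, 0.6697]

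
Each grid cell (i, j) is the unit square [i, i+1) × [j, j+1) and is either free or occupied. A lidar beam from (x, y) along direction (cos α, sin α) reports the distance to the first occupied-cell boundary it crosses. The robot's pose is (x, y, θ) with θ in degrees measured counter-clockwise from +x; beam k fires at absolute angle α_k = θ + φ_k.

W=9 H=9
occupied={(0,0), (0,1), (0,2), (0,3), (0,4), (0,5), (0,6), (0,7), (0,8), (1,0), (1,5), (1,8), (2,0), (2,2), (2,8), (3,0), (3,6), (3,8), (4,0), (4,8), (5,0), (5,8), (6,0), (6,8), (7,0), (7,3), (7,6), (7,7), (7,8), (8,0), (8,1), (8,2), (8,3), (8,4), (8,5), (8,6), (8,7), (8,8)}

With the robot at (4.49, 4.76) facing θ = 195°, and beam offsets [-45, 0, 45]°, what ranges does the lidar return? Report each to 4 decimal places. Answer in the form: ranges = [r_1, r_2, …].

beam 1: φ=-45°, α=150°
  dir = (cos 150°, sin 150°) = (-0.8660, 0.5000); from cell (4,4)
  next x-line at t=0.5658, next y-line at t=0.4800; Δt_x=1.1547, Δt_y=2.0000
    y: enter (4,5) at t=0.4800
    x: enter (3,5) at t=0.5658
    x: enter (2,5) at t=1.7205
    y: enter (2,6) at t=2.4800
    x: enter (1,6) at t=2.8752
    x: enter (0,6) at t=4.0299 ← occupied
  → r_1 = 4.0299
beam 2: φ=0°, α=195°
  dir = (cos 195°, sin 195°) = (-0.9659, -0.2588); from cell (4,4)
  next x-line at t=0.5073, next y-line at t=2.9364; Δt_x=1.0353, Δt_y=3.8637
    x: enter (3,4) at t=0.5073
    x: enter (2,4) at t=1.5426
    x: enter (1,4) at t=2.5778
    y: enter (1,3) at t=2.9364
    x: enter (0,3) at t=3.6131 ← occupied
  → r_2 = 3.6131
beam 3: φ=45°, α=240°
  dir = (cos 240°, sin 240°) = (-0.5000, -0.8660); from cell (4,4)
  next x-line at t=0.9800, next y-line at t=0.8776; Δt_x=2.0000, Δt_y=1.1547
    y: enter (4,3) at t=0.8776
    x: enter (3,3) at t=0.9800
    y: enter (3,2) at t=2.0323
    x: enter (2,2) at t=2.9800 ← occupied
  → r_3 = 2.9800

ranges = [4.0299, 3.6131, 2.9800]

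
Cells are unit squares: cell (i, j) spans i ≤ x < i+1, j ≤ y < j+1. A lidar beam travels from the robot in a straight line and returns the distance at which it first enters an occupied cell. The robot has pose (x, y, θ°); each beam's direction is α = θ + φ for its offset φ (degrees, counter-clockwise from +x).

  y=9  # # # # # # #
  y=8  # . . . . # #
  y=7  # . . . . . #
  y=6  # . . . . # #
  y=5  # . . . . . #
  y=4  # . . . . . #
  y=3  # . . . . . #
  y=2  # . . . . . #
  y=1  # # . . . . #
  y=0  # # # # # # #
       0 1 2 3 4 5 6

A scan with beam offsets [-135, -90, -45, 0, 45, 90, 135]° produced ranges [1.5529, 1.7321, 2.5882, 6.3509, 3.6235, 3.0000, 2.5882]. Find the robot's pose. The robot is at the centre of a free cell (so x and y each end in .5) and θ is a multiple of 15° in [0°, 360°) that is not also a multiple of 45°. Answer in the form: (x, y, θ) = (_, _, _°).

(x, y, θ) = (4.5, 3.5, 120°)

Candidates: 37 free-cell centres × 16 headings = 592 poses. Raycast each; keep the one whose scan matches to 4 dp.
  (5.5, 3.5, 60°): beam 1 = 1.9319 ≠ 1.5529 ✗
  (2.5, 4.5, 60°): beam 1 = 3.6235 ≠ 1.5529 ✗
  (3.5, 1.5, 15°): beam 1 = 0.5774 ≠ 1.5529 ✗
  (3.5, 5.5, 60°): beam 1 = 4.6587 ≠ 1.5529 ✗
  …
  (4.5, 3.5, 120°): r_1=1.5529, r_2=1.7321, r_3=2.5882, r_4=6.3509, r_5=3.6235, r_6=3.0000, r_7=2.5882 — all match ✓
Only this pose fits every beam.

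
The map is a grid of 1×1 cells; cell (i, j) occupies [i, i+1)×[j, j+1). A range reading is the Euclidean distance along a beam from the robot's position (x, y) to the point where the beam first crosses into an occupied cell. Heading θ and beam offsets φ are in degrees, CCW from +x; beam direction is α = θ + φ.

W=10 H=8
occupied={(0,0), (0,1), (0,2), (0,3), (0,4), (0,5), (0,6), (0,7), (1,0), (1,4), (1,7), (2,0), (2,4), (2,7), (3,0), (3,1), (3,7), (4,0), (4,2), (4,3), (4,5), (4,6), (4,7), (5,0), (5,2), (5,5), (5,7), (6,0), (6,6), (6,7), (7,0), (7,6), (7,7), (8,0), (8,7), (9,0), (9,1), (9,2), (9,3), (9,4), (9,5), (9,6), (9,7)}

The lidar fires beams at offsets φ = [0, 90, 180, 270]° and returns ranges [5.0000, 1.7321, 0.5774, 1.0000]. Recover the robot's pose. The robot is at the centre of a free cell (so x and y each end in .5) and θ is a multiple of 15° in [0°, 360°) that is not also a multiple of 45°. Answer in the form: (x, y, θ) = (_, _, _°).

Enumerate (i+0.5, j+0.5, θ) over the 37 free cells and 16 admissible headings. For each, cast all 4 beams and compare to the given ranges.
  (5.5, 4.5, 345°): beam 1 = 3.6235 ≠ 5.0000 ✗
  (5.5, 6.5, 60°): beam 1 = 0.5774 ≠ 5.0000 ✗
  (6.5, 1.5, 210°): beam 1 = 1.0000 ≠ 5.0000 ✗
  (7.5, 5.5, 300°): beam 1 = 3.0000 ≠ 5.0000 ✗
  (5.5, 6.5, 210°): beam 1 = 0.5774 ≠ 5.0000 ✗
  …
  (8.5, 2.5, 150°): r_1=5.0000, r_2=1.7321, r_3=0.5774, r_4=1.0000 — all match ✓
Unique over the lattice → pose = (8.5, 2.5, 150°).

(x, y, θ) = (8.5, 2.5, 150°)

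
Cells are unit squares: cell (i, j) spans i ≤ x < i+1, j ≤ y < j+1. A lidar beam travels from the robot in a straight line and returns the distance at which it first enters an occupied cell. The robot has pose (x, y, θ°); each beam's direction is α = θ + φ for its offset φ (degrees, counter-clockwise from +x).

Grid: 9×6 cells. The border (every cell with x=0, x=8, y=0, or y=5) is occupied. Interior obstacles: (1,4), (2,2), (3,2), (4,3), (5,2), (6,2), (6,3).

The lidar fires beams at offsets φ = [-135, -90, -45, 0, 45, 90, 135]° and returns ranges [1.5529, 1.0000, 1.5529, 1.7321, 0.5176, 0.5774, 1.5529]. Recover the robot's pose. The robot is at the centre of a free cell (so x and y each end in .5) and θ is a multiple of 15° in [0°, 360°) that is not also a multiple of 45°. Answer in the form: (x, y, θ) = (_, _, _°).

(x, y, θ) = (2.5, 3.5, 210°)

Enumerate (i+0.5, j+0.5, θ) over the 21 free cells and 16 admissible headings. For each, cast all 7 beams and compare to the given ranges.
  (7.5, 2.5, 300°): beam 1 = 0.5176 ≠ 1.5529 ✗
  (4.5, 1.5, 300°): beam 1 = 1.9319 ≠ 1.5529 ✗
  (6.5, 4.5, 150°): beam 2 = 0.5774 ≠ 1.0000 ✗
  (3.5, 1.5, 120°): beam 1 = 1.9319 ≠ 1.5529 ✗
  (4.5, 4.5, 120°): beam 1 = 1.9319 ≠ 1.5529 ✗
  …
  (2.5, 3.5, 210°): r_1=1.5529, r_2=1.0000, r_3=1.5529, r_4=1.7321, r_5=0.5176, r_6=0.5774, r_7=1.5529 — all match ✓
Unique over the lattice → pose = (2.5, 3.5, 210°).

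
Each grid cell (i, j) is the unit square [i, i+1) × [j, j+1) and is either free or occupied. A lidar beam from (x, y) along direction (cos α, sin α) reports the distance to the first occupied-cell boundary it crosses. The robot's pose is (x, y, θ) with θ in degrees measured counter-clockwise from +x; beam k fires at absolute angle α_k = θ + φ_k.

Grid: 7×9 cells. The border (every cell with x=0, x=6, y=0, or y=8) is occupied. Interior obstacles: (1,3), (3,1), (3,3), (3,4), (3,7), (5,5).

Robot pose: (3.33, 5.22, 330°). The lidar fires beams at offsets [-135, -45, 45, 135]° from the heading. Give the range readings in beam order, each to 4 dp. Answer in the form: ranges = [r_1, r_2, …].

ranges = [2.4122, 0.2278, 1.7289, 2.8781]

beam 1: φ=-135°, α=195°
  dir = (cos 195°, sin 195°) = (-0.9659, -0.2588); from cell (3,5)
  next x-line at t=0.3416, next y-line at t=0.8500; Δt_x=1.0353, Δt_y=3.8637
    x: enter (2,5) at t=0.3416
    y: enter (2,4) at t=0.8500
    x: enter (1,4) at t=1.3769
    x: enter (0,4) at t=2.4122 ← occupied
  → r_1 = 2.4122
beam 2: φ=-45°, α=285°
  dir = (cos 285°, sin 285°) = (0.2588, -0.9659); from cell (3,5)
  next x-line at t=2.5887, next y-line at t=0.2278; Δt_x=3.8637, Δt_y=1.0353
    y: enter (3,4) at t=0.2278 ← occupied
  → r_2 = 0.2278
beam 3: φ=45°, α=15°
  dir = (cos 15°, sin 15°) = (0.9659, 0.2588); from cell (3,5)
  next x-line at t=0.6936, next y-line at t=3.0137; Δt_x=1.0353, Δt_y=3.8637
    x: enter (4,5) at t=0.6936
    x: enter (5,5) at t=1.7289 ← occupied
  → r_3 = 1.7289
beam 4: φ=135°, α=105°
  dir = (cos 105°, sin 105°) = (-0.2588, 0.9659); from cell (3,5)
  next x-line at t=1.2750, next y-line at t=0.8075; Δt_x=3.8637, Δt_y=1.0353
    y: enter (3,6) at t=0.8075
    x: enter (2,6) at t=1.2750
    y: enter (2,7) at t=1.8428
    y: enter (2,8) at t=2.8781 ← occupied
  → r_4 = 2.8781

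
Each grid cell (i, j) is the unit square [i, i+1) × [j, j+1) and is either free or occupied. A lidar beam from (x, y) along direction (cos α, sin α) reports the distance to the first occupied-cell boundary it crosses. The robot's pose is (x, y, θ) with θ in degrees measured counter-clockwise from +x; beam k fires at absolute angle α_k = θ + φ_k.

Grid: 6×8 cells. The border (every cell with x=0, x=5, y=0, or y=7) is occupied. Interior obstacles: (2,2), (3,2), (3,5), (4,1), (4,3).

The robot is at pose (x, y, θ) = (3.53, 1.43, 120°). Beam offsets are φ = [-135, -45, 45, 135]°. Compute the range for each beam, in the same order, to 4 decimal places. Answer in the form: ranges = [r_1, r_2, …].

beam 1: φ=-135°, α=345°
  d=(0.9659,-0.2588)  start (3,1)  tX=0.4866 tY=1.6614  stride 1/|dx|=1.0353 1/|dy|=3.8637
    cross x-line → (4,1), t=0.4866 (wall)
  → r_1 = 0.4866
beam 2: φ=-45°, α=75°
  d=(0.2588,0.9659)  start (3,1)  tX=1.8159 tY=0.5901  stride 1/|dx|=3.8637 1/|dy|=1.0353
    cross y-line → (3,2), t=0.5901 (wall)
  → r_2 = 0.5901
beam 3: φ=45°, α=165°
  d=(-0.9659,0.2588)  start (3,1)  tX=0.5487 tY=2.2023  stride 1/|dx|=1.0353 1/|dy|=3.8637
    cross x-line → (2,1), t=0.5487
    cross x-line → (1,1), t=1.5840
    cross y-line → (1,2), t=2.2023
    cross x-line → (0,2), t=2.6192 (wall)
  → r_3 = 2.6192
beam 4: φ=135°, α=255°
  d=(-0.2588,-0.9659)  start (3,1)  tX=2.0478 tY=0.4452  stride 1/|dx|=3.8637 1/|dy|=1.0353
    cross y-line → (3,0), t=0.4452 (wall)
  → r_4 = 0.4452

ranges = [0.4866, 0.5901, 2.6192, 0.4452]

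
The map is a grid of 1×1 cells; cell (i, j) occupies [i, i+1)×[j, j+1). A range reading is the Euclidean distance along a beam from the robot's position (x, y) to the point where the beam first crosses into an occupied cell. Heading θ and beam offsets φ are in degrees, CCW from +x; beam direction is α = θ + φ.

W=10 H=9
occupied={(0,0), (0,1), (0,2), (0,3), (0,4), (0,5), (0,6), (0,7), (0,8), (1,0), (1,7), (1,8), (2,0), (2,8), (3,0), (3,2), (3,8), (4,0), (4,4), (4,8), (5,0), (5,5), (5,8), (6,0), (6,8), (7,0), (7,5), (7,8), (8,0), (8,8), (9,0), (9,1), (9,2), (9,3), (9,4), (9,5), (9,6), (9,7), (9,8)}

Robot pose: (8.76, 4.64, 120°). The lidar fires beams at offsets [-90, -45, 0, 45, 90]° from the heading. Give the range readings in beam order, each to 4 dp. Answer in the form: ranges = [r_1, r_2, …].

ranges = [0.2771, 0.9273, 1.5200, 1.3909, 7.2800]

beam 1: φ=-90°, α=30°
  dir = (cos 30°, sin 30°) = (0.8660, 0.5000); from cell (8,4)
  next x-line at t=0.2771, next y-line at t=0.7200; Δt_x=1.1547, Δt_y=2.0000
    x: enter (9,4) at t=0.2771 ← occupied
  → r_1 = 0.2771
beam 2: φ=-45°, α=75°
  dir = (cos 75°, sin 75°) = (0.2588, 0.9659); from cell (8,4)
  next x-line at t=0.9273, next y-line at t=0.3727; Δt_x=3.8637, Δt_y=1.0353
    y: enter (8,5) at t=0.3727
    x: enter (9,5) at t=0.9273 ← occupied
  → r_2 = 0.9273
beam 3: φ=0°, α=120°
  dir = (cos 120°, sin 120°) = (-0.5000, 0.8660); from cell (8,4)
  next x-line at t=1.5200, next y-line at t=0.4157; Δt_x=2.0000, Δt_y=1.1547
    y: enter (8,5) at t=0.4157
    x: enter (7,5) at t=1.5200 ← occupied
  → r_3 = 1.5200
beam 4: φ=45°, α=165°
  dir = (cos 165°, sin 165°) = (-0.9659, 0.2588); from cell (8,4)
  next x-line at t=0.7868, next y-line at t=1.3909; Δt_x=1.0353, Δt_y=3.8637
    x: enter (7,4) at t=0.7868
    y: enter (7,5) at t=1.3909 ← occupied
  → r_4 = 1.3909
beam 5: φ=90°, α=210°
  dir = (cos 210°, sin 210°) = (-0.8660, -0.5000); from cell (8,4)
  next x-line at t=0.8776, next y-line at t=1.2800; Δt_x=1.1547, Δt_y=2.0000
    x: enter (7,4) at t=0.8776
    y: enter (7,3) at t=1.2800
    x: enter (6,3) at t=2.0323
    x: enter (5,3) at t=3.1870
    y: enter (5,2) at t=3.2800
    x: enter (4,2) at t=4.3417
    y: enter (4,1) at t=5.2800
    x: enter (3,1) at t=5.4964
    x: enter (2,1) at t=6.6511
    y: enter (2,0) at t=7.2800 ← occupied
  → r_5 = 7.2800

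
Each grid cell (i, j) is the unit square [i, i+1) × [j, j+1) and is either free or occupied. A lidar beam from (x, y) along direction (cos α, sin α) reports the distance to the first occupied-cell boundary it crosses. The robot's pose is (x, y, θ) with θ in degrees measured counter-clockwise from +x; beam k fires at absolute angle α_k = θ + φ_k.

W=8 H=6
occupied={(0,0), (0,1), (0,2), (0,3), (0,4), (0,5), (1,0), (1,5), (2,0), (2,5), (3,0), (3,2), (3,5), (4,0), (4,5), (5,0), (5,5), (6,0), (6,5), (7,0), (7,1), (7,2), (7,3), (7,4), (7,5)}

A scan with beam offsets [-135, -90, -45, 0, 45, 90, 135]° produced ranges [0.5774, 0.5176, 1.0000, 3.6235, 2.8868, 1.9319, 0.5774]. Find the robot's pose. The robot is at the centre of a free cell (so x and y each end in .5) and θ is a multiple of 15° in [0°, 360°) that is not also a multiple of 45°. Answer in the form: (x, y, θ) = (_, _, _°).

(x, y, θ) = (6.5, 1.5, 105°)

Candidates: 23 free-cell centres × 16 headings = 368 poses. Raycast each; keep the one whose scan matches to 4 dp.
  (6.5, 2.5, 150°): beam 1 = 0.5176 ≠ 0.5774 ✗
  (1.5, 3.5, 195°): beam 1 = 1.7321 ≠ 0.5774 ✗
  (6.5, 4.5, 345°): beam 1 = 3.0000 ≠ 0.5774 ✗
  (5.5, 1.5, 150°): beam 1 = 1.5529 ≠ 0.5774 ✗
  (2.5, 3.5, 15°): beam 1 = 2.8868 ≠ 0.5774 ✗
  …
  (6.5, 1.5, 105°): r_1=0.5774, r_2=0.5176, r_3=1.0000, r_4=3.6235, r_5=2.8868, r_6=1.9319, r_7=0.5774 — all match ✓
No second candidate reproduces the full scan.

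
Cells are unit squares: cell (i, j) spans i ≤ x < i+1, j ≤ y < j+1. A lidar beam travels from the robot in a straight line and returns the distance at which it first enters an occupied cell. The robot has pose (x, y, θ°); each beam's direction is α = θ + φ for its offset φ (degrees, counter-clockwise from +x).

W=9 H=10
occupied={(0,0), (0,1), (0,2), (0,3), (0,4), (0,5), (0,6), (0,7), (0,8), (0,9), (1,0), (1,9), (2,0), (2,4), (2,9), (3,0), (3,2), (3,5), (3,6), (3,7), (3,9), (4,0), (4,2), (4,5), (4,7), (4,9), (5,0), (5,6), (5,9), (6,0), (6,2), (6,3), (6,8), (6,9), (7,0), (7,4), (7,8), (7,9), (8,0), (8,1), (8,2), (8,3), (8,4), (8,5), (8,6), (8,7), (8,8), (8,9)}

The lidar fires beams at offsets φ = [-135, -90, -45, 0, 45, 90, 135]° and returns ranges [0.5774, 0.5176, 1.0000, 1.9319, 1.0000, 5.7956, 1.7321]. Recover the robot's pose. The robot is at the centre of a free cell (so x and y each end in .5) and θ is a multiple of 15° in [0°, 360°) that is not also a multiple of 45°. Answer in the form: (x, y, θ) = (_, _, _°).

(x, y, θ) = (2.5, 1.5, 15°)

Enumerate (i+0.5, j+0.5, θ) over the 42 free cells and 16 admissible headings. For each, cast all 7 beams and compare to the given ranges.
  (7.5, 7.5, 60°): beam 1 = 1.9319 ≠ 0.5774 ✗
  (6.5, 7.5, 255°): beam 2 = 1.5529 ≠ 0.5176 ✗
  (2.5, 1.5, 255°): beam 1 = 3.0000 ≠ 0.5774 ✗
  (5.5, 8.5, 210°): beam 1 = 0.5176 ≠ 0.5774 ✗
  …
  (2.5, 1.5, 15°): r_1=0.5774, r_2=0.5176, r_3=1.0000, r_4=1.9319, r_5=1.0000, r_6=5.7956, r_7=1.7321 — all match ✓
Only this pose fits every beam.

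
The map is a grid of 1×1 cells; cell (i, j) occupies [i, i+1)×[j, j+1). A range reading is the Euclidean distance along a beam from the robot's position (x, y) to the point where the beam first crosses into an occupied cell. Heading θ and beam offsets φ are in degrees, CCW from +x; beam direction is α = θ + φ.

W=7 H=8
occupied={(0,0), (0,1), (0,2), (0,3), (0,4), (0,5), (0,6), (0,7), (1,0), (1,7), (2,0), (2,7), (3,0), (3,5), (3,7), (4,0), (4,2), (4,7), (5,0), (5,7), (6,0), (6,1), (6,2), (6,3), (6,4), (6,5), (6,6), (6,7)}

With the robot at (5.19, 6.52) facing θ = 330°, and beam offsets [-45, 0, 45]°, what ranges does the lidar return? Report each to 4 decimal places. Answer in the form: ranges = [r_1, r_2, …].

beam 1: φ=-45°, α=285°
  d=(0.2588,-0.9659)  start (5,6)  tX=3.1296 tY=0.5383  stride 1/|dx|=3.8637 1/|dy|=1.0353
    cross y-line → (5,5), t=0.5383
    cross y-line → (5,4), t=1.5736
    cross y-line → (5,3), t=2.6089
    cross x-line → (6,3), t=3.1296 (wall)
  → r_1 = 3.1296
beam 2: φ=0°, α=330°
  d=(0.8660,-0.5000)  start (5,6)  tX=0.9353 tY=1.0400  stride 1/|dx|=1.1547 1/|dy|=2.0000
    cross x-line → (6,6), t=0.9353 (wall)
  → r_2 = 0.9353
beam 3: φ=45°, α=15°
  d=(0.9659,0.2588)  start (5,6)  tX=0.8386 tY=1.8546  stride 1/|dx|=1.0353 1/|dy|=3.8637
    cross x-line → (6,6), t=0.8386 (wall)
  → r_3 = 0.8386

ranges = [3.1296, 0.9353, 0.8386]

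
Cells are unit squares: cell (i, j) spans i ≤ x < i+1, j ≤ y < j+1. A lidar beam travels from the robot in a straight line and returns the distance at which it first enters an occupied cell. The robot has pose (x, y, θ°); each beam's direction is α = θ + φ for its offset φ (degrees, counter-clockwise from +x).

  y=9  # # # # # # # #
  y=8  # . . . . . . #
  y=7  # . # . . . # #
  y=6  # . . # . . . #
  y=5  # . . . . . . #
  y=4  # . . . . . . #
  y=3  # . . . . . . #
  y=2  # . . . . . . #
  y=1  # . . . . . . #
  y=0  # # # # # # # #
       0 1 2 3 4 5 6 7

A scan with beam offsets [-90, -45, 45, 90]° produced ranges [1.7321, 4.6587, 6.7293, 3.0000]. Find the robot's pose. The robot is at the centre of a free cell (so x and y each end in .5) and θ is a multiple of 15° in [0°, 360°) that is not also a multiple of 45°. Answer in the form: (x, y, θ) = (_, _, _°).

(x, y, θ) = (5.5, 7.5, 210°)

Candidates: 45 free-cell centres × 16 headings = 720 poses. Raycast each; keep the one whose scan matches to 4 dp.
  (2.5, 2.5, 150°): beam 1 = 7.5056 ≠ 1.7321 ✗
  (5.5, 6.5, 120°): beam 1 = 1.0000 ≠ 1.7321 ✗
  (3.5, 2.5, 195°): beam 1 = 4.6587 ≠ 1.7321 ✗
  …
  (5.5, 7.5, 210°): r_1=1.7321, r_2=4.6587, r_3=6.7293, r_4=3.0000 — all match ✓
No second candidate reproduces the full scan.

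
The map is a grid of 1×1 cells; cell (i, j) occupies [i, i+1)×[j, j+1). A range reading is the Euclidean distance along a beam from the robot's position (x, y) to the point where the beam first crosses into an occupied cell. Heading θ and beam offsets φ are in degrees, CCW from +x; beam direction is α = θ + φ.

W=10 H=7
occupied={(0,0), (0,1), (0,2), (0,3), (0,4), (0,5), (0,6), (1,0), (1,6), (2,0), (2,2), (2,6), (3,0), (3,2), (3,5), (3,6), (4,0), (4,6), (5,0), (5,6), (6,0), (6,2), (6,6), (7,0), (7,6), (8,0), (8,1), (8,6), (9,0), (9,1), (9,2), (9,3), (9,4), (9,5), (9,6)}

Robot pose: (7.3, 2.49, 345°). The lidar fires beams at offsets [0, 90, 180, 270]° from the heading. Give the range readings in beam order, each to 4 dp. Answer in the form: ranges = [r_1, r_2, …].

beam 1: φ=0°, α=345°
  direction (0.9659, -0.2588); cell (7,2); t to first gridline: x 0.7247, y 1.8932 (then +1.0353 / +3.8637)
    (8,2) via x @ 0.7247
    (9,2) via x @ 1.7600  # hit
  → r_1 = 1.7600
beam 2: φ=90°, α=75°
  direction (0.2588, 0.9659); cell (7,2); t to first gridline: x 2.7046, y 0.5280 (then +3.8637 / +1.0353)
    (7,3) via y @ 0.5280
    (7,4) via y @ 1.5633
    (7,5) via y @ 2.5985
    (8,5) via x @ 2.7046
    (8,6) via y @ 3.6338  # hit
  → r_2 = 3.6338
beam 3: φ=180°, α=165°
  direction (-0.9659, 0.2588); cell (7,2); t to first gridline: x 0.3106, y 1.9705 (then +1.0353 / +3.8637)
    (6,2) via x @ 0.3106  # hit
  → r_3 = 0.3106
beam 4: φ=270°, α=255°
  direction (-0.2588, -0.9659); cell (7,2); t to first gridline: x 1.1591, y 0.5073 (then +3.8637 / +1.0353)
    (7,1) via y @ 0.5073
    (6,1) via x @ 1.1591
    (6,0) via y @ 1.5426  # hit
  → r_4 = 1.5426

ranges = [1.7600, 3.6338, 0.3106, 1.5426]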